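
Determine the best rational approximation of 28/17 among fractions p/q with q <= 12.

Expand x = 28/17 as a continued fraction with the Euclidean algorithm:
  28 = 1*17 + 11, so a_0 = 1.
  17 = 1*11 + 6, so a_1 = 1.
  11 = 1*6 + 5, so a_2 = 1.
  6 = 1*5 + 1, so a_3 = 1.
  5 = 5*1 + 0, so a_4 = 5.
so x = [1; 1, 1, 1, 5].
Convergents (p_i = a_i*p_{i-1} + p_{i-2}, q_i = a_i*q_{i-1} + q_{i-2} with p_{-2}=0, p_{-1}=1, q_{-2}=1, q_{-1}=0), until the denominator exceeds 12:
  i=0: a_0=1, p_0 = 1*1 + 0 = 1, q_0 = 1*0 + 1 = 1.
  i=1: a_1=1, p_1 = 1*1 + 1 = 2, q_1 = 1*1 + 0 = 1.
  i=2: a_2=1, p_2 = 1*2 + 1 = 3, q_2 = 1*1 + 1 = 2.
  i=3: a_3=1, p_3 = 1*3 + 2 = 5, q_3 = 1*2 + 1 = 3.
  i=4: a_4=5, p_4 = 5*5 + 3 = 28, q_4 = 5*3 + 2 = 17.
q_4 = 17 > 12, so the last convergent with denominator <= 12 is p_3/q_3 = 5/3.
The closest fraction with denominator <= 12 is either p_3/q_3 or the intermediate fraction (k*p_3 + p_2)/(k*q_3 + q_2) with the largest k >= 1 whose denominator stays <= 12; these approach x as k grows, and every other convergent or intermediate fraction in range is farther away.
Largest k: floor((12 - q_2)/q_3) = floor((12 - 2)/3) = 3.
That gives (3*5 + 3)/(3*3 + 2) = 18/11.
Compare the errors: |x - 5/3| = |28*3 - 5*17|/(17*3) = 1/51, and |x - 18/11| = |28*11 - 18*17|/(17*11) = 2/187.
Cross-multiplying, 2*51 = 102 < 187 = 1*187, so 2/187 is smaller: the intermediate fraction 18/11 is closer to x than 5/3.

18/11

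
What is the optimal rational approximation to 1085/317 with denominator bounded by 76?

Expand x = 1085/317 as a continued fraction with the Euclidean algorithm:
  1085 = 3*317 + 134, so a_0 = 3.
  317 = 2*134 + 49, so a_1 = 2.
  134 = 2*49 + 36, so a_2 = 2.
  49 = 1*36 + 13, so a_3 = 1.
  36 = 2*13 + 10, so a_4 = 2.
  13 = 1*10 + 3, so a_5 = 1.
  10 = 3*3 + 1, so a_6 = 3.
  3 = 3*1 + 0, so a_7 = 3.
so x = [3; 2, 2, 1, 2, 1, 3, 3].
Convergents (p_i = a_i*p_{i-1} + p_{i-2}, q_i = a_i*q_{i-1} + q_{i-2} with p_{-2}=0, p_{-1}=1, q_{-2}=1, q_{-1}=0), until the denominator exceeds 76:
  i=0: a_0=3, p_0 = 3*1 + 0 = 3, q_0 = 3*0 + 1 = 1.
  i=1: a_1=2, p_1 = 2*3 + 1 = 7, q_1 = 2*1 + 0 = 2.
  i=2: a_2=2, p_2 = 2*7 + 3 = 17, q_2 = 2*2 + 1 = 5.
  i=3: a_3=1, p_3 = 1*17 + 7 = 24, q_3 = 1*5 + 2 = 7.
  i=4: a_4=2, p_4 = 2*24 + 17 = 65, q_4 = 2*7 + 5 = 19.
  i=5: a_5=1, p_5 = 1*65 + 24 = 89, q_5 = 1*19 + 7 = 26.
  i=6: a_6=3, p_6 = 3*89 + 65 = 332, q_6 = 3*26 + 19 = 97.
q_6 = 97 > 76, so the last convergent with denominator <= 76 is p_5/q_5 = 89/26.
The closest fraction with denominator <= 76 is either p_5/q_5 or the intermediate fraction (k*p_5 + p_4)/(k*q_5 + q_4) with the largest k >= 1 whose denominator stays <= 76; these approach x as k grows, and every other convergent or intermediate fraction in range is farther away.
Largest k: floor((76 - q_4)/q_5) = floor((76 - 19)/26) = 2.
That gives (2*89 + 65)/(2*26 + 19) = 243/71.
Compare the errors: |x - 89/26| = |1085*26 - 89*317|/(317*26) = 3/8242, and |x - 243/71| = |1085*71 - 243*317|/(317*71) = 4/22507.
Cross-multiplying, 4*8242 = 32968 < 67521 = 3*22507, so 4/22507 is smaller: the intermediate fraction 243/71 is closer to x than 89/26.

243/71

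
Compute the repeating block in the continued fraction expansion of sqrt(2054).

Write x_i = (sqrt(2054) + m_i)/d_i with (m_0, d_0) = (0, 1). a_0 = floor(sqrt(2054)) = 45, since 45^2 = 2025 <= 2054 < 2116 = 46^2.
Iterate m_{i+1} = d_i*a_i - m_i, d_{i+1} = (2054 - m_{i+1}^2)/d_i, a_{i+1} = floor((a_0 + m_{i+1})/d_{i+1}):
  m_1 = 1*45 - 0 = 45, d_1 = (2054 - 45^2)/1 = 29/1 = 29, a_1 = floor((45 + 45)/29) = 3.
  m_2 = 29*3 - 45 = 42, d_2 = (2054 - 42^2)/29 = 290/29 = 10, a_2 = floor((45 + 42)/10) = 8.
  m_3 = 10*8 - 42 = 38, d_3 = (2054 - 38^2)/10 = 610/10 = 61, a_3 = floor((45 + 38)/61) = 1.
  m_4 = 61*1 - 38 = 23, d_4 = (2054 - 23^2)/61 = 1525/61 = 25, a_4 = floor((45 + 23)/25) = 2.
  m_5 = 25*2 - 23 = 27, d_5 = (2054 - 27^2)/25 = 1325/25 = 53, a_5 = floor((45 + 27)/53) = 1.
  m_6 = 53*1 - 27 = 26, d_6 = (2054 - 26^2)/53 = 1378/53 = 26, a_6 = floor((45 + 26)/26) = 2.
  m_7 = 26*2 - 26 = 26, d_7 = (2054 - 26^2)/26 = 1378/26 = 53, a_7 = floor((45 + 26)/53) = 1.
  m_8 = 53*1 - 26 = 27, d_8 = (2054 - 27^2)/53 = 1325/53 = 25, a_8 = floor((45 + 27)/25) = 2.
  m_9 = 25*2 - 27 = 23, d_9 = (2054 - 23^2)/25 = 1525/25 = 61, a_9 = floor((45 + 23)/61) = 1.
  m_10 = 61*1 - 23 = 38, d_10 = (2054 - 38^2)/61 = 610/61 = 10, a_10 = floor((45 + 38)/10) = 8.
  m_11 = 10*8 - 38 = 42, d_11 = (2054 - 42^2)/10 = 290/10 = 29, a_11 = floor((45 + 42)/29) = 3.
  m_12 = 29*3 - 42 = 45, d_12 = (2054 - 45^2)/29 = 29/29 = 1, a_12 = floor((45 + 45)/1) = 90.
  m_13 = 1*90 - 45 = 45, d_13 = (2054 - 45^2)/1 = 29/1 = 29: (m_13, d_13) = (m_1, d_1) = (45, 29), so from here the quotients repeat a_1, ..., a_12; the period length is 12.
Hence the expansion of sqrt(2054) is a_0 = 45 followed by the repeating block 3, 8, 1, 2, 1, 2, 1, 2, 1, 8, 3, 90 (period 12).

[45; (3, 8, 1, 2, 1, 2, 1, 2, 1, 8, 3, 90)]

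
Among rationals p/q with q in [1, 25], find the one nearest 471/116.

Expand x = 471/116 as a continued fraction with the Euclidean algorithm:
  471 = 4*116 + 7, so a_0 = 4.
  116 = 16*7 + 4, so a_1 = 16.
  7 = 1*4 + 3, so a_2 = 1.
  4 = 1*3 + 1, so a_3 = 1.
  3 = 3*1 + 0, so a_4 = 3.
so x = [4; 16, 1, 1, 3].
Convergents (p_i = a_i*p_{i-1} + p_{i-2}, q_i = a_i*q_{i-1} + q_{i-2} with p_{-2}=0, p_{-1}=1, q_{-2}=1, q_{-1}=0), until the denominator exceeds 25:
  i=0: a_0=4, p_0 = 4*1 + 0 = 4, q_0 = 4*0 + 1 = 1.
  i=1: a_1=16, p_1 = 16*4 + 1 = 65, q_1 = 16*1 + 0 = 16.
  i=2: a_2=1, p_2 = 1*65 + 4 = 69, q_2 = 1*16 + 1 = 17.
  i=3: a_3=1, p_3 = 1*69 + 65 = 134, q_3 = 1*17 + 16 = 33.
q_3 = 33 > 25, so the last convergent with denominator <= 25 is p_2/q_2 = 69/17.
The closest fraction with denominator <= 25 is either p_2/q_2 or the intermediate fraction (k*p_2 + p_1)/(k*q_2 + q_1) with the largest k >= 1 whose denominator stays <= 25; these approach x as k grows, and every other convergent or intermediate fraction in range is farther away.
Largest k: floor((25 - q_1)/q_2) = floor((25 - 16)/17) = 0.
Since k = 0, no intermediate fraction beyond p_2/q_2 has denominator <= 25, so the convergent 69/17 is the closest (its error is |471*17 - 69*116|/(116*17) = 3/1972).

69/17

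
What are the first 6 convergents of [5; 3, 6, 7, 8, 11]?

Using the convergent recurrence p_i = a_i*p_{i-1} + p_{i-2}, q_i = a_i*q_{i-1} + q_{i-2} with p_{-2}=0, p_{-1}=1, q_{-2}=1, q_{-1}=0:
  i=0: a_0=5, p_0 = 5*1 + 0 = 5, q_0 = 5*0 + 1 = 1.
  i=1: a_1=3, p_1 = 3*5 + 1 = 16, q_1 = 3*1 + 0 = 3.
  i=2: a_2=6, p_2 = 6*16 + 5 = 101, q_2 = 6*3 + 1 = 19.
  i=3: a_3=7, p_3 = 7*101 + 16 = 723, q_3 = 7*19 + 3 = 136.
  i=4: a_4=8, p_4 = 8*723 + 101 = 5885, q_4 = 8*136 + 19 = 1107.
  i=5: a_5=11, p_5 = 11*5885 + 723 = 65458, q_5 = 11*1107 + 136 = 12313.

5/1, 16/3, 101/19, 723/136, 5885/1107, 65458/12313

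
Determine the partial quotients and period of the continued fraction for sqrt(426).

[20; (1, 1, 1, 3, 2, 6, 2, 3, 1, 1, 1, 40)]

Write x_i = (sqrt(426) + m_i)/d_i with (m_0, d_0) = (0, 1). a_0 = floor(sqrt(426)) = 20, since 20^2 = 400 <= 426 < 441 = 21^2.
Iterate m_{i+1} = d_i*a_i - m_i, d_{i+1} = (426 - m_{i+1}^2)/d_i, a_{i+1} = floor((a_0 + m_{i+1})/d_{i+1}):
  m_1 = 1*20 - 0 = 20, d_1 = (426 - 20^2)/1 = 26/1 = 26, a_1 = floor((20 + 20)/26) = 1.
  m_2 = 26*1 - 20 = 6, d_2 = (426 - 6^2)/26 = 390/26 = 15, a_2 = floor((20 + 6)/15) = 1.
  m_3 = 15*1 - 6 = 9, d_3 = (426 - 9^2)/15 = 345/15 = 23, a_3 = floor((20 + 9)/23) = 1.
  m_4 = 23*1 - 9 = 14, d_4 = (426 - 14^2)/23 = 230/23 = 10, a_4 = floor((20 + 14)/10) = 3.
  m_5 = 10*3 - 14 = 16, d_5 = (426 - 16^2)/10 = 170/10 = 17, a_5 = floor((20 + 16)/17) = 2.
  m_6 = 17*2 - 16 = 18, d_6 = (426 - 18^2)/17 = 102/17 = 6, a_6 = floor((20 + 18)/6) = 6.
  m_7 = 6*6 - 18 = 18, d_7 = (426 - 18^2)/6 = 102/6 = 17, a_7 = floor((20 + 18)/17) = 2.
  m_8 = 17*2 - 18 = 16, d_8 = (426 - 16^2)/17 = 170/17 = 10, a_8 = floor((20 + 16)/10) = 3.
  m_9 = 10*3 - 16 = 14, d_9 = (426 - 14^2)/10 = 230/10 = 23, a_9 = floor((20 + 14)/23) = 1.
  m_10 = 23*1 - 14 = 9, d_10 = (426 - 9^2)/23 = 345/23 = 15, a_10 = floor((20 + 9)/15) = 1.
  m_11 = 15*1 - 9 = 6, d_11 = (426 - 6^2)/15 = 390/15 = 26, a_11 = floor((20 + 6)/26) = 1.
  m_12 = 26*1 - 6 = 20, d_12 = (426 - 20^2)/26 = 26/26 = 1, a_12 = floor((20 + 20)/1) = 40.
  m_13 = 1*40 - 20 = 20, d_13 = (426 - 20^2)/1 = 26/1 = 26: (m_13, d_13) = (m_1, d_1) = (20, 26), so from here the quotients repeat a_1, ..., a_12; the period length is 12.
Hence the expansion of sqrt(426) is a_0 = 20 followed by the repeating block 1, 1, 1, 3, 2, 6, 2, 3, 1, 1, 1, 40 (period 12).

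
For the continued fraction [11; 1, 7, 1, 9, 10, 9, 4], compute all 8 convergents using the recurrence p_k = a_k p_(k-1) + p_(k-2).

11/1, 12/1, 95/8, 107/9, 1058/89, 10687/899, 97241/8180, 399651/33619

Using the convergent recurrence p_i = a_i*p_{i-1} + p_{i-2}, q_i = a_i*q_{i-1} + q_{i-2} with p_{-2}=0, p_{-1}=1, q_{-2}=1, q_{-1}=0:
  i=0: a_0=11, p_0 = 11*1 + 0 = 11, q_0 = 11*0 + 1 = 1.
  i=1: a_1=1, p_1 = 1*11 + 1 = 12, q_1 = 1*1 + 0 = 1.
  i=2: a_2=7, p_2 = 7*12 + 11 = 95, q_2 = 7*1 + 1 = 8.
  i=3: a_3=1, p_3 = 1*95 + 12 = 107, q_3 = 1*8 + 1 = 9.
  i=4: a_4=9, p_4 = 9*107 + 95 = 1058, q_4 = 9*9 + 8 = 89.
  i=5: a_5=10, p_5 = 10*1058 + 107 = 10687, q_5 = 10*89 + 9 = 899.
  i=6: a_6=9, p_6 = 9*10687 + 1058 = 97241, q_6 = 9*899 + 89 = 8180.
  i=7: a_7=4, p_7 = 4*97241 + 10687 = 399651, q_7 = 4*8180 + 899 = 33619.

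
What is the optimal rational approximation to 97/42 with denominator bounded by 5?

Expand x = 97/42 as a continued fraction with the Euclidean algorithm:
  97 = 2*42 + 13, so a_0 = 2.
  42 = 3*13 + 3, so a_1 = 3.
  13 = 4*3 + 1, so a_2 = 4.
  3 = 3*1 + 0, so a_3 = 3.
so x = [2; 3, 4, 3].
Convergents (p_i = a_i*p_{i-1} + p_{i-2}, q_i = a_i*q_{i-1} + q_{i-2} with p_{-2}=0, p_{-1}=1, q_{-2}=1, q_{-1}=0), until the denominator exceeds 5:
  i=0: a_0=2, p_0 = 2*1 + 0 = 2, q_0 = 2*0 + 1 = 1.
  i=1: a_1=3, p_1 = 3*2 + 1 = 7, q_1 = 3*1 + 0 = 3.
  i=2: a_2=4, p_2 = 4*7 + 2 = 30, q_2 = 4*3 + 1 = 13.
q_2 = 13 > 5, so the last convergent with denominator <= 5 is p_1/q_1 = 7/3.
The closest fraction with denominator <= 5 is either p_1/q_1 or the intermediate fraction (k*p_1 + p_0)/(k*q_1 + q_0) with the largest k >= 1 whose denominator stays <= 5; these approach x as k grows, and every other convergent or intermediate fraction in range is farther away.
Largest k: floor((5 - q_0)/q_1) = floor((5 - 1)/3) = 1.
That gives (1*7 + 2)/(1*3 + 1) = 9/4.
Compare the errors: |x - 7/3| = |97*3 - 7*42|/(42*3) = 3/126, and |x - 9/4| = |97*4 - 9*42|/(42*4) = 10/168.
Cross-multiplying, 3*168 = 504 < 1260 = 10*126, so 3/126 is smaller: the convergent 7/3 is closer to x than 9/4.

7/3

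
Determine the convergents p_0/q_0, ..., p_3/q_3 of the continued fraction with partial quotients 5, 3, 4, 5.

Using the convergent recurrence p_i = a_i*p_{i-1} + p_{i-2}, q_i = a_i*q_{i-1} + q_{i-2} with p_{-2}=0, p_{-1}=1, q_{-2}=1, q_{-1}=0:
  i=0: a_0=5, p_0 = 5*1 + 0 = 5, q_0 = 5*0 + 1 = 1.
  i=1: a_1=3, p_1 = 3*5 + 1 = 16, q_1 = 3*1 + 0 = 3.
  i=2: a_2=4, p_2 = 4*16 + 5 = 69, q_2 = 4*3 + 1 = 13.
  i=3: a_3=5, p_3 = 5*69 + 16 = 361, q_3 = 5*13 + 3 = 68.

5/1, 16/3, 69/13, 361/68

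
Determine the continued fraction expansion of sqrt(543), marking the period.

[23; (3, 3, 3, 1, 14, 1, 3, 3, 3, 46)]

Write x_i = (sqrt(543) + m_i)/d_i with (m_0, d_0) = (0, 1). a_0 = floor(sqrt(543)) = 23, since 23^2 = 529 <= 543 < 576 = 24^2.
Iterate m_{i+1} = d_i*a_i - m_i, d_{i+1} = (543 - m_{i+1}^2)/d_i, a_{i+1} = floor((a_0 + m_{i+1})/d_{i+1}):
  m_1 = 1*23 - 0 = 23, d_1 = (543 - 23^2)/1 = 14/1 = 14, a_1 = floor((23 + 23)/14) = 3.
  m_2 = 14*3 - 23 = 19, d_2 = (543 - 19^2)/14 = 182/14 = 13, a_2 = floor((23 + 19)/13) = 3.
  m_3 = 13*3 - 19 = 20, d_3 = (543 - 20^2)/13 = 143/13 = 11, a_3 = floor((23 + 20)/11) = 3.
  m_4 = 11*3 - 20 = 13, d_4 = (543 - 13^2)/11 = 374/11 = 34, a_4 = floor((23 + 13)/34) = 1.
  m_5 = 34*1 - 13 = 21, d_5 = (543 - 21^2)/34 = 102/34 = 3, a_5 = floor((23 + 21)/3) = 14.
  m_6 = 3*14 - 21 = 21, d_6 = (543 - 21^2)/3 = 102/3 = 34, a_6 = floor((23 + 21)/34) = 1.
  m_7 = 34*1 - 21 = 13, d_7 = (543 - 13^2)/34 = 374/34 = 11, a_7 = floor((23 + 13)/11) = 3.
  m_8 = 11*3 - 13 = 20, d_8 = (543 - 20^2)/11 = 143/11 = 13, a_8 = floor((23 + 20)/13) = 3.
  m_9 = 13*3 - 20 = 19, d_9 = (543 - 19^2)/13 = 182/13 = 14, a_9 = floor((23 + 19)/14) = 3.
  m_10 = 14*3 - 19 = 23, d_10 = (543 - 23^2)/14 = 14/14 = 1, a_10 = floor((23 + 23)/1) = 46.
  m_11 = 1*46 - 23 = 23, d_11 = (543 - 23^2)/1 = 14/1 = 14: (m_11, d_11) = (m_1, d_1) = (23, 14), so from here the quotients repeat a_1, ..., a_10; the period length is 10.
Hence the expansion of sqrt(543) is a_0 = 23 followed by the repeating block 3, 3, 3, 1, 14, 1, 3, 3, 3, 46 (period 10).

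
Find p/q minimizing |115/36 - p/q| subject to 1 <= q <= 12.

16/5

Expand x = 115/36 as a continued fraction with the Euclidean algorithm:
  115 = 3*36 + 7, so a_0 = 3.
  36 = 5*7 + 1, so a_1 = 5.
  7 = 7*1 + 0, so a_2 = 7.
so x = [3; 5, 7].
Convergents (p_i = a_i*p_{i-1} + p_{i-2}, q_i = a_i*q_{i-1} + q_{i-2} with p_{-2}=0, p_{-1}=1, q_{-2}=1, q_{-1}=0), until the denominator exceeds 12:
  i=0: a_0=3, p_0 = 3*1 + 0 = 3, q_0 = 3*0 + 1 = 1.
  i=1: a_1=5, p_1 = 5*3 + 1 = 16, q_1 = 5*1 + 0 = 5.
  i=2: a_2=7, p_2 = 7*16 + 3 = 115, q_2 = 7*5 + 1 = 36.
q_2 = 36 > 12, so the last convergent with denominator <= 12 is p_1/q_1 = 16/5.
The closest fraction with denominator <= 12 is either p_1/q_1 or the intermediate fraction (k*p_1 + p_0)/(k*q_1 + q_0) with the largest k >= 1 whose denominator stays <= 12; these approach x as k grows, and every other convergent or intermediate fraction in range is farther away.
Largest k: floor((12 - q_0)/q_1) = floor((12 - 1)/5) = 2.
That gives (2*16 + 3)/(2*5 + 1) = 35/11.
Compare the errors: |x - 16/5| = |115*5 - 16*36|/(36*5) = 1/180, and |x - 35/11| = |115*11 - 35*36|/(36*11) = 5/396.
Cross-multiplying, 1*396 = 396 < 900 = 5*180, so 1/180 is smaller: the convergent 16/5 is closer to x than 35/11.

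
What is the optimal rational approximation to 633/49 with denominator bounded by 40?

478/37

Expand x = 633/49 as a continued fraction with the Euclidean algorithm:
  633 = 12*49 + 45, so a_0 = 12.
  49 = 1*45 + 4, so a_1 = 1.
  45 = 11*4 + 1, so a_2 = 11.
  4 = 4*1 + 0, so a_3 = 4.
so x = [12; 1, 11, 4].
Convergents (p_i = a_i*p_{i-1} + p_{i-2}, q_i = a_i*q_{i-1} + q_{i-2} with p_{-2}=0, p_{-1}=1, q_{-2}=1, q_{-1}=0), until the denominator exceeds 40:
  i=0: a_0=12, p_0 = 12*1 + 0 = 12, q_0 = 12*0 + 1 = 1.
  i=1: a_1=1, p_1 = 1*12 + 1 = 13, q_1 = 1*1 + 0 = 1.
  i=2: a_2=11, p_2 = 11*13 + 12 = 155, q_2 = 11*1 + 1 = 12.
  i=3: a_3=4, p_3 = 4*155 + 13 = 633, q_3 = 4*12 + 1 = 49.
q_3 = 49 > 40, so the last convergent with denominator <= 40 is p_2/q_2 = 155/12.
The closest fraction with denominator <= 40 is either p_2/q_2 or the intermediate fraction (k*p_2 + p_1)/(k*q_2 + q_1) with the largest k >= 1 whose denominator stays <= 40; these approach x as k grows, and every other convergent or intermediate fraction in range is farther away.
Largest k: floor((40 - q_1)/q_2) = floor((40 - 1)/12) = 3.
That gives (3*155 + 13)/(3*12 + 1) = 478/37.
Compare the errors: |x - 155/12| = |633*12 - 155*49|/(49*12) = 1/588, and |x - 478/37| = |633*37 - 478*49|/(49*37) = 1/1813.
Cross-multiplying, 1*588 = 588 < 1813 = 1*1813, so 1/1813 is smaller: the intermediate fraction 478/37 is closer to x than 155/12.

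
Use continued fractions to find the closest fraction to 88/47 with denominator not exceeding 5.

Expand x = 88/47 as a continued fraction with the Euclidean algorithm:
  88 = 1*47 + 41, so a_0 = 1.
  47 = 1*41 + 6, so a_1 = 1.
  41 = 6*6 + 5, so a_2 = 6.
  6 = 1*5 + 1, so a_3 = 1.
  5 = 5*1 + 0, so a_4 = 5.
so x = [1; 1, 6, 1, 5].
Convergents (p_i = a_i*p_{i-1} + p_{i-2}, q_i = a_i*q_{i-1} + q_{i-2} with p_{-2}=0, p_{-1}=1, q_{-2}=1, q_{-1}=0), until the denominator exceeds 5:
  i=0: a_0=1, p_0 = 1*1 + 0 = 1, q_0 = 1*0 + 1 = 1.
  i=1: a_1=1, p_1 = 1*1 + 1 = 2, q_1 = 1*1 + 0 = 1.
  i=2: a_2=6, p_2 = 6*2 + 1 = 13, q_2 = 6*1 + 1 = 7.
q_2 = 7 > 5, so the last convergent with denominator <= 5 is p_1/q_1 = 2/1.
The closest fraction with denominator <= 5 is either p_1/q_1 or the intermediate fraction (k*p_1 + p_0)/(k*q_1 + q_0) with the largest k >= 1 whose denominator stays <= 5; these approach x as k grows, and every other convergent or intermediate fraction in range is farther away.
Largest k: floor((5 - q_0)/q_1) = floor((5 - 1)/1) = 4.
That gives (4*2 + 1)/(4*1 + 1) = 9/5.
Compare the errors: |x - 2/1| = |88*1 - 2*47|/(47*1) = 6/47, and |x - 9/5| = |88*5 - 9*47|/(47*5) = 17/235.
Cross-multiplying, 17*47 = 799 < 1410 = 6*235, so 17/235 is smaller: the intermediate fraction 9/5 is closer to x than 2/1.

9/5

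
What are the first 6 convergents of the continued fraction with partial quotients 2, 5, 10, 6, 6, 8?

Using the convergent recurrence p_i = a_i*p_{i-1} + p_{i-2}, q_i = a_i*q_{i-1} + q_{i-2} with p_{-2}=0, p_{-1}=1, q_{-2}=1, q_{-1}=0:
  i=0: a_0=2, p_0 = 2*1 + 0 = 2, q_0 = 2*0 + 1 = 1.
  i=1: a_1=5, p_1 = 5*2 + 1 = 11, q_1 = 5*1 + 0 = 5.
  i=2: a_2=10, p_2 = 10*11 + 2 = 112, q_2 = 10*5 + 1 = 51.
  i=3: a_3=6, p_3 = 6*112 + 11 = 683, q_3 = 6*51 + 5 = 311.
  i=4: a_4=6, p_4 = 6*683 + 112 = 4210, q_4 = 6*311 + 51 = 1917.
  i=5: a_5=8, p_5 = 8*4210 + 683 = 34363, q_5 = 8*1917 + 311 = 15647.

2/1, 11/5, 112/51, 683/311, 4210/1917, 34363/15647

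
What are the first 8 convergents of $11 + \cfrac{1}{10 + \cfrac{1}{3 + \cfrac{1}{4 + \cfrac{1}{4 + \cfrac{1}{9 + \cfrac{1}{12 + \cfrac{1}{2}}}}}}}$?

Using the convergent recurrence p_i = a_i*p_{i-1} + p_{i-2}, q_i = a_i*q_{i-1} + q_{i-2} with p_{-2}=0, p_{-1}=1, q_{-2}=1, q_{-1}=0:
  i=0: a_0=11, p_0 = 11*1 + 0 = 11, q_0 = 11*0 + 1 = 1.
  i=1: a_1=10, p_1 = 10*11 + 1 = 111, q_1 = 10*1 + 0 = 10.
  i=2: a_2=3, p_2 = 3*111 + 11 = 344, q_2 = 3*10 + 1 = 31.
  i=3: a_3=4, p_3 = 4*344 + 111 = 1487, q_3 = 4*31 + 10 = 134.
  i=4: a_4=4, p_4 = 4*1487 + 344 = 6292, q_4 = 4*134 + 31 = 567.
  i=5: a_5=9, p_5 = 9*6292 + 1487 = 58115, q_5 = 9*567 + 134 = 5237.
  i=6: a_6=12, p_6 = 12*58115 + 6292 = 703672, q_6 = 12*5237 + 567 = 63411.
  i=7: a_7=2, p_7 = 2*703672 + 58115 = 1465459, q_7 = 2*63411 + 5237 = 132059.

11/1, 111/10, 344/31, 1487/134, 6292/567, 58115/5237, 703672/63411, 1465459/132059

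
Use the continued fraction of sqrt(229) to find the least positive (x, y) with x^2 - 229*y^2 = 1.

(x, y) = (5848201, 386460)

First expand sqrt(229) as a continued fraction. With x_i = (sqrt(229) + m_i)/d_i and (m_0, d_0) = (0, 1): a_0 = floor(sqrt(229)) = 15, since 15^2 = 225 <= 229 < 256 = 16^2.
Iterate m_{i+1} = d_i*a_i - m_i, d_{i+1} = (229 - m_{i+1}^2)/d_i, a_{i+1} = floor((a_0 + m_{i+1})/d_{i+1}):
  m_1 = 1*15 - 0 = 15, d_1 = (229 - 15^2)/1 = 4/1 = 4, a_1 = floor((15 + 15)/4) = 7.
  m_2 = 4*7 - 15 = 13, d_2 = (229 - 13^2)/4 = 60/4 = 15, a_2 = floor((15 + 13)/15) = 1.
  m_3 = 15*1 - 13 = 2, d_3 = (229 - 2^2)/15 = 225/15 = 15, a_3 = floor((15 + 2)/15) = 1.
  m_4 = 15*1 - 2 = 13, d_4 = (229 - 13^2)/15 = 60/15 = 4, a_4 = floor((15 + 13)/4) = 7.
  m_5 = 4*7 - 13 = 15, d_5 = (229 - 15^2)/4 = 4/4 = 1, a_5 = floor((15 + 15)/1) = 30.
  m_6 = 1*30 - 15 = 15, d_6 = (229 - 15^2)/1 = 4/1 = 4: (m_6, d_6) = (m_1, d_1) = (15, 4), so from here the quotients repeat a_1, ..., a_5; the period length is 5.
So sqrt(229) = [15; (7, 1, 1, 7, 30)] with period length k = 5.
k is odd, so (p_{k-1}, q_{k-1}) only solves x^2 - 229y^2 = -1 and the fundamental solution of x^2 - 229y^2 = 1 is (p_{2k-1}, q_{2k-1}) = (p_9, q_9); compute convergents through index 9, running through the period twice.
Convergents (p_i = a_i*p_{i-1} + p_{i-2}, q_i = a_i*q_{i-1} + q_{i-2} with p_{-2}=0, p_{-1}=1, q_{-2}=1, q_{-1}=0):
  i=0: a_0=15, p_0 = 15*1 + 0 = 15, q_0 = 15*0 + 1 = 1.
  i=1: a_1=7, p_1 = 7*15 + 1 = 106, q_1 = 7*1 + 0 = 7.
  i=2: a_2=1, p_2 = 1*106 + 15 = 121, q_2 = 1*7 + 1 = 8.
  i=3: a_3=1, p_3 = 1*121 + 106 = 227, q_3 = 1*8 + 7 = 15.
  i=4: a_4=7, p_4 = 7*227 + 121 = 1710, q_4 = 7*15 + 8 = 113.
  i=5: a_5=30, p_5 = 30*1710 + 227 = 51527, q_5 = 30*113 + 15 = 3405.
  i=6: a_6=7, p_6 = 7*51527 + 1710 = 362399, q_6 = 7*3405 + 113 = 23948.
  i=7: a_7=1, p_7 = 1*362399 + 51527 = 413926, q_7 = 1*23948 + 3405 = 27353.
  i=8: a_8=1, p_8 = 1*413926 + 362399 = 776325, q_8 = 1*27353 + 23948 = 51301.
  i=9: a_9=7, p_9 = 7*776325 + 413926 = 5848201, q_9 = 7*51301 + 27353 = 386460.
Indeed p_4^2 - 229*q_4^2 = 2924100 - 2924101 = -1, not +1.
Check: 5848201^2 - 229*386460^2 = 34201454936401 - 34201454936400 = 1, so (x, y) = (5848201, 386460) solves the equation, and by the theorem it is the least positive solution.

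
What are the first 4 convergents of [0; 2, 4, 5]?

0/1, 1/2, 4/9, 21/47

Using the convergent recurrence p_i = a_i*p_{i-1} + p_{i-2}, q_i = a_i*q_{i-1} + q_{i-2} with p_{-2}=0, p_{-1}=1, q_{-2}=1, q_{-1}=0:
  i=0: a_0=0, p_0 = 0*1 + 0 = 0, q_0 = 0*0 + 1 = 1.
  i=1: a_1=2, p_1 = 2*0 + 1 = 1, q_1 = 2*1 + 0 = 2.
  i=2: a_2=4, p_2 = 4*1 + 0 = 4, q_2 = 4*2 + 1 = 9.
  i=3: a_3=5, p_3 = 5*4 + 1 = 21, q_3 = 5*9 + 2 = 47.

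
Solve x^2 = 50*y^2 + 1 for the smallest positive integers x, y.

(x, y) = (99, 14)

First expand sqrt(50) as a continued fraction. With x_i = (sqrt(50) + m_i)/d_i and (m_0, d_0) = (0, 1): a_0 = floor(sqrt(50)) = 7, since 7^2 = 49 <= 50 < 64 = 8^2.
Iterate m_{i+1} = d_i*a_i - m_i, d_{i+1} = (50 - m_{i+1}^2)/d_i, a_{i+1} = floor((a_0 + m_{i+1})/d_{i+1}):
  m_1 = 1*7 - 0 = 7, d_1 = (50 - 7^2)/1 = 1/1 = 1, a_1 = floor((7 + 7)/1) = 14.
  m_2 = 1*14 - 7 = 7, d_2 = (50 - 7^2)/1 = 1/1 = 1: (m_2, d_2) = (m_1, d_1) = (7, 1), so from here the quotient a_1 repeats; the period length is 1.
So sqrt(50) = [7; (14)] with period length k = 1.
k is odd, so (p_{k-1}, q_{k-1}) only solves x^2 - 50y^2 = -1 and the fundamental solution of x^2 - 50y^2 = 1 is (p_{2k-1}, q_{2k-1}) = (p_1, q_1); compute convergents through index 1, running through the period twice.
Convergents (p_i = a_i*p_{i-1} + p_{i-2}, q_i = a_i*q_{i-1} + q_{i-2} with p_{-2}=0, p_{-1}=1, q_{-2}=1, q_{-1}=0):
  i=0: a_0=7, p_0 = 7*1 + 0 = 7, q_0 = 7*0 + 1 = 1.
  i=1: a_1=14, p_1 = 14*7 + 1 = 99, q_1 = 14*1 + 0 = 14.
Indeed p_0^2 - 50*q_0^2 = 49 - 50 = -1, not +1.
Check: 99^2 - 50*14^2 = 9801 - 9800 = 1, so (x, y) = (99, 14) solves the equation, and by the theorem it is the least positive solution.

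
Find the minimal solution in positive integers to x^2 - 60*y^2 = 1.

First expand sqrt(60) as a continued fraction. With x_i = (sqrt(60) + m_i)/d_i and (m_0, d_0) = (0, 1): a_0 = floor(sqrt(60)) = 7, since 7^2 = 49 <= 60 < 64 = 8^2.
Iterate m_{i+1} = d_i*a_i - m_i, d_{i+1} = (60 - m_{i+1}^2)/d_i, a_{i+1} = floor((a_0 + m_{i+1})/d_{i+1}):
  m_1 = 1*7 - 0 = 7, d_1 = (60 - 7^2)/1 = 11/1 = 11, a_1 = floor((7 + 7)/11) = 1.
  m_2 = 11*1 - 7 = 4, d_2 = (60 - 4^2)/11 = 44/11 = 4, a_2 = floor((7 + 4)/4) = 2.
  m_3 = 4*2 - 4 = 4, d_3 = (60 - 4^2)/4 = 44/4 = 11, a_3 = floor((7 + 4)/11) = 1.
  m_4 = 11*1 - 4 = 7, d_4 = (60 - 7^2)/11 = 11/11 = 1, a_4 = floor((7 + 7)/1) = 14.
  m_5 = 1*14 - 7 = 7, d_5 = (60 - 7^2)/1 = 11/1 = 11: (m_5, d_5) = (m_1, d_1) = (7, 11), so from here the quotients repeat a_1, ..., a_4; the period length is 4.
So sqrt(60) = [7; (1, 2, 1, 14)] with period length k = 4.
k is even, so the fundamental solution of x^2 - 60y^2 = 1 is (p_{k-1}, q_{k-1}) = (p_3, q_3); compute convergents through index 3.
Convergents (p_i = a_i*p_{i-1} + p_{i-2}, q_i = a_i*q_{i-1} + q_{i-2} with p_{-2}=0, p_{-1}=1, q_{-2}=1, q_{-1}=0):
  i=0: a_0=7, p_0 = 7*1 + 0 = 7, q_0 = 7*0 + 1 = 1.
  i=1: a_1=1, p_1 = 1*7 + 1 = 8, q_1 = 1*1 + 0 = 1.
  i=2: a_2=2, p_2 = 2*8 + 7 = 23, q_2 = 2*1 + 1 = 3.
  i=3: a_3=1, p_3 = 1*23 + 8 = 31, q_3 = 1*3 + 1 = 4.
Check: 31^2 - 60*4^2 = 961 - 960 = 1, so (x, y) = (31, 4) solves the equation, and by the theorem it is the least positive solution.

(x, y) = (31, 4)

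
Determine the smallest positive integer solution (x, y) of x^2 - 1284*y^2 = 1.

(x, y) = (215, 6)

First expand sqrt(1284) as a continued fraction. With x_i = (sqrt(1284) + m_i)/d_i and (m_0, d_0) = (0, 1): a_0 = floor(sqrt(1284)) = 35, since 35^2 = 1225 <= 1284 < 1296 = 36^2.
Iterate m_{i+1} = d_i*a_i - m_i, d_{i+1} = (1284 - m_{i+1}^2)/d_i, a_{i+1} = floor((a_0 + m_{i+1})/d_{i+1}):
  m_1 = 1*35 - 0 = 35, d_1 = (1284 - 35^2)/1 = 59/1 = 59, a_1 = floor((35 + 35)/59) = 1.
  m_2 = 59*1 - 35 = 24, d_2 = (1284 - 24^2)/59 = 708/59 = 12, a_2 = floor((35 + 24)/12) = 4.
  m_3 = 12*4 - 24 = 24, d_3 = (1284 - 24^2)/12 = 708/12 = 59, a_3 = floor((35 + 24)/59) = 1.
  m_4 = 59*1 - 24 = 35, d_4 = (1284 - 35^2)/59 = 59/59 = 1, a_4 = floor((35 + 35)/1) = 70.
  m_5 = 1*70 - 35 = 35, d_5 = (1284 - 35^2)/1 = 59/1 = 59: (m_5, d_5) = (m_1, d_1) = (35, 59), so from here the quotients repeat a_1, ..., a_4; the period length is 4.
So sqrt(1284) = [35; (1, 4, 1, 70)] with period length k = 4.
k is even, so the fundamental solution of x^2 - 1284y^2 = 1 is (p_{k-1}, q_{k-1}) = (p_3, q_3); compute convergents through index 3.
Convergents (p_i = a_i*p_{i-1} + p_{i-2}, q_i = a_i*q_{i-1} + q_{i-2} with p_{-2}=0, p_{-1}=1, q_{-2}=1, q_{-1}=0):
  i=0: a_0=35, p_0 = 35*1 + 0 = 35, q_0 = 35*0 + 1 = 1.
  i=1: a_1=1, p_1 = 1*35 + 1 = 36, q_1 = 1*1 + 0 = 1.
  i=2: a_2=4, p_2 = 4*36 + 35 = 179, q_2 = 4*1 + 1 = 5.
  i=3: a_3=1, p_3 = 1*179 + 36 = 215, q_3 = 1*5 + 1 = 6.
Check: 215^2 - 1284*6^2 = 46225 - 46224 = 1, so (x, y) = (215, 6) solves the equation, and by the theorem it is the least positive solution.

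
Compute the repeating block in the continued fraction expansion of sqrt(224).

[14; (1, 28)]

Write x_i = (sqrt(224) + m_i)/d_i with (m_0, d_0) = (0, 1). a_0 = floor(sqrt(224)) = 14, since 14^2 = 196 <= 224 < 225 = 15^2.
Iterate m_{i+1} = d_i*a_i - m_i, d_{i+1} = (224 - m_{i+1}^2)/d_i, a_{i+1} = floor((a_0 + m_{i+1})/d_{i+1}):
  m_1 = 1*14 - 0 = 14, d_1 = (224 - 14^2)/1 = 28/1 = 28, a_1 = floor((14 + 14)/28) = 1.
  m_2 = 28*1 - 14 = 14, d_2 = (224 - 14^2)/28 = 28/28 = 1, a_2 = floor((14 + 14)/1) = 28.
  m_3 = 1*28 - 14 = 14, d_3 = (224 - 14^2)/1 = 28/1 = 28: (m_3, d_3) = (m_1, d_1) = (14, 28), so from here the quotients repeat a_1, a_2; the period length is 2.
Hence the expansion of sqrt(224) is a_0 = 14 followed by the repeating block 1, 28 (period 2).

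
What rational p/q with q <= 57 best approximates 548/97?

Expand x = 548/97 as a continued fraction with the Euclidean algorithm:
  548 = 5*97 + 63, so a_0 = 5.
  97 = 1*63 + 34, so a_1 = 1.
  63 = 1*34 + 29, so a_2 = 1.
  34 = 1*29 + 5, so a_3 = 1.
  29 = 5*5 + 4, so a_4 = 5.
  5 = 1*4 + 1, so a_5 = 1.
  4 = 4*1 + 0, so a_6 = 4.
so x = [5; 1, 1, 1, 5, 1, 4].
Convergents (p_i = a_i*p_{i-1} + p_{i-2}, q_i = a_i*q_{i-1} + q_{i-2} with p_{-2}=0, p_{-1}=1, q_{-2}=1, q_{-1}=0), until the denominator exceeds 57:
  i=0: a_0=5, p_0 = 5*1 + 0 = 5, q_0 = 5*0 + 1 = 1.
  i=1: a_1=1, p_1 = 1*5 + 1 = 6, q_1 = 1*1 + 0 = 1.
  i=2: a_2=1, p_2 = 1*6 + 5 = 11, q_2 = 1*1 + 1 = 2.
  i=3: a_3=1, p_3 = 1*11 + 6 = 17, q_3 = 1*2 + 1 = 3.
  i=4: a_4=5, p_4 = 5*17 + 11 = 96, q_4 = 5*3 + 2 = 17.
  i=5: a_5=1, p_5 = 1*96 + 17 = 113, q_5 = 1*17 + 3 = 20.
  i=6: a_6=4, p_6 = 4*113 + 96 = 548, q_6 = 4*20 + 17 = 97.
q_6 = 97 > 57, so the last convergent with denominator <= 57 is p_5/q_5 = 113/20.
The closest fraction with denominator <= 57 is either p_5/q_5 or the intermediate fraction (k*p_5 + p_4)/(k*q_5 + q_4) with the largest k >= 1 whose denominator stays <= 57; these approach x as k grows, and every other convergent or intermediate fraction in range is farther away.
Largest k: floor((57 - q_4)/q_5) = floor((57 - 17)/20) = 2.
That gives (2*113 + 96)/(2*20 + 17) = 322/57.
Compare the errors: |x - 113/20| = |548*20 - 113*97|/(97*20) = 1/1940, and |x - 322/57| = |548*57 - 322*97|/(97*57) = 2/5529.
Cross-multiplying, 2*1940 = 3880 < 5529 = 1*5529, so 2/5529 is smaller: the intermediate fraction 322/57 is closer to x than 113/20.

322/57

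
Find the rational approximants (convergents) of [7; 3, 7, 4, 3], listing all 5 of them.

Using the convergent recurrence p_i = a_i*p_{i-1} + p_{i-2}, q_i = a_i*q_{i-1} + q_{i-2} with p_{-2}=0, p_{-1}=1, q_{-2}=1, q_{-1}=0:
  i=0: a_0=7, p_0 = 7*1 + 0 = 7, q_0 = 7*0 + 1 = 1.
  i=1: a_1=3, p_1 = 3*7 + 1 = 22, q_1 = 3*1 + 0 = 3.
  i=2: a_2=7, p_2 = 7*22 + 7 = 161, q_2 = 7*3 + 1 = 22.
  i=3: a_3=4, p_3 = 4*161 + 22 = 666, q_3 = 4*22 + 3 = 91.
  i=4: a_4=3, p_4 = 3*666 + 161 = 2159, q_4 = 3*91 + 22 = 295.

7/1, 22/3, 161/22, 666/91, 2159/295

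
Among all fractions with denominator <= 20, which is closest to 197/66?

3/1

Expand x = 197/66 as a continued fraction with the Euclidean algorithm:
  197 = 2*66 + 65, so a_0 = 2.
  66 = 1*65 + 1, so a_1 = 1.
  65 = 65*1 + 0, so a_2 = 65.
so x = [2; 1, 65].
Convergents (p_i = a_i*p_{i-1} + p_{i-2}, q_i = a_i*q_{i-1} + q_{i-2} with p_{-2}=0, p_{-1}=1, q_{-2}=1, q_{-1}=0), until the denominator exceeds 20:
  i=0: a_0=2, p_0 = 2*1 + 0 = 2, q_0 = 2*0 + 1 = 1.
  i=1: a_1=1, p_1 = 1*2 + 1 = 3, q_1 = 1*1 + 0 = 1.
  i=2: a_2=65, p_2 = 65*3 + 2 = 197, q_2 = 65*1 + 1 = 66.
q_2 = 66 > 20, so the last convergent with denominator <= 20 is p_1/q_1 = 3/1.
The closest fraction with denominator <= 20 is either p_1/q_1 or the intermediate fraction (k*p_1 + p_0)/(k*q_1 + q_0) with the largest k >= 1 whose denominator stays <= 20; these approach x as k grows, and every other convergent or intermediate fraction in range is farther away.
Largest k: floor((20 - q_0)/q_1) = floor((20 - 1)/1) = 19.
That gives (19*3 + 2)/(19*1 + 1) = 59/20.
Compare the errors: |x - 3/1| = |197*1 - 3*66|/(66*1) = 1/66, and |x - 59/20| = |197*20 - 59*66|/(66*20) = 46/1320.
Cross-multiplying, 1*1320 = 1320 < 3036 = 46*66, so 1/66 is smaller: the convergent 3/1 is closer to x than 59/20.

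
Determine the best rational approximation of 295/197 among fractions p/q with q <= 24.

Expand x = 295/197 as a continued fraction with the Euclidean algorithm:
  295 = 1*197 + 98, so a_0 = 1.
  197 = 2*98 + 1, so a_1 = 2.
  98 = 98*1 + 0, so a_2 = 98.
so x = [1; 2, 98].
Convergents (p_i = a_i*p_{i-1} + p_{i-2}, q_i = a_i*q_{i-1} + q_{i-2} with p_{-2}=0, p_{-1}=1, q_{-2}=1, q_{-1}=0), until the denominator exceeds 24:
  i=0: a_0=1, p_0 = 1*1 + 0 = 1, q_0 = 1*0 + 1 = 1.
  i=1: a_1=2, p_1 = 2*1 + 1 = 3, q_1 = 2*1 + 0 = 2.
  i=2: a_2=98, p_2 = 98*3 + 1 = 295, q_2 = 98*2 + 1 = 197.
q_2 = 197 > 24, so the last convergent with denominator <= 24 is p_1/q_1 = 3/2.
The closest fraction with denominator <= 24 is either p_1/q_1 or the intermediate fraction (k*p_1 + p_0)/(k*q_1 + q_0) with the largest k >= 1 whose denominator stays <= 24; these approach x as k grows, and every other convergent or intermediate fraction in range is farther away.
Largest k: floor((24 - q_0)/q_1) = floor((24 - 1)/2) = 11.
That gives (11*3 + 1)/(11*2 + 1) = 34/23.
Compare the errors: |x - 3/2| = |295*2 - 3*197|/(197*2) = 1/394, and |x - 34/23| = |295*23 - 34*197|/(197*23) = 87/4531.
Cross-multiplying, 1*4531 = 4531 < 34278 = 87*394, so 1/394 is smaller: the convergent 3/2 is closer to x than 34/23.

3/2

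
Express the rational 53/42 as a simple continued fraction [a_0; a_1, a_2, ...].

[1; 3, 1, 4, 2]

Run the Euclidean algorithm on 53 and 42; the successive quotients are the partial quotients a_0, a_1, ... (each step inverts the fractional part left over by the previous one):
  53 = 1*42 + 11, so a_0 = 1.
  42 = 3*11 + 9, so a_1 = 3.
  11 = 1*9 + 2, so a_2 = 1.
  9 = 4*2 + 1, so a_3 = 4.
  2 = 2*1 + 0, so a_4 = 2.
The remainder reaches 0 after 5 divisions, so the expansion has 5 partial quotients, read off in order.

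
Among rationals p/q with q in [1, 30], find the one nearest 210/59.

89/25

Expand x = 210/59 as a continued fraction with the Euclidean algorithm:
  210 = 3*59 + 33, so a_0 = 3.
  59 = 1*33 + 26, so a_1 = 1.
  33 = 1*26 + 7, so a_2 = 1.
  26 = 3*7 + 5, so a_3 = 3.
  7 = 1*5 + 2, so a_4 = 1.
  5 = 2*2 + 1, so a_5 = 2.
  2 = 2*1 + 0, so a_6 = 2.
so x = [3; 1, 1, 3, 1, 2, 2].
Convergents (p_i = a_i*p_{i-1} + p_{i-2}, q_i = a_i*q_{i-1} + q_{i-2} with p_{-2}=0, p_{-1}=1, q_{-2}=1, q_{-1}=0), until the denominator exceeds 30:
  i=0: a_0=3, p_0 = 3*1 + 0 = 3, q_0 = 3*0 + 1 = 1.
  i=1: a_1=1, p_1 = 1*3 + 1 = 4, q_1 = 1*1 + 0 = 1.
  i=2: a_2=1, p_2 = 1*4 + 3 = 7, q_2 = 1*1 + 1 = 2.
  i=3: a_3=3, p_3 = 3*7 + 4 = 25, q_3 = 3*2 + 1 = 7.
  i=4: a_4=1, p_4 = 1*25 + 7 = 32, q_4 = 1*7 + 2 = 9.
  i=5: a_5=2, p_5 = 2*32 + 25 = 89, q_5 = 2*9 + 7 = 25.
  i=6: a_6=2, p_6 = 2*89 + 32 = 210, q_6 = 2*25 + 9 = 59.
q_6 = 59 > 30, so the last convergent with denominator <= 30 is p_5/q_5 = 89/25.
The closest fraction with denominator <= 30 is either p_5/q_5 or the intermediate fraction (k*p_5 + p_4)/(k*q_5 + q_4) with the largest k >= 1 whose denominator stays <= 30; these approach x as k grows, and every other convergent or intermediate fraction in range is farther away.
Largest k: floor((30 - q_4)/q_5) = floor((30 - 9)/25) = 0.
Since k = 0, no intermediate fraction beyond p_5/q_5 has denominator <= 30, so the convergent 89/25 is the closest (its error is |210*25 - 89*59|/(59*25) = 1/1475).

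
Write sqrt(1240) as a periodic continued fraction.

[35; (4, 1, 2, 7, 2, 7, 2, 1, 4, 70)]

Write x_i = (sqrt(1240) + m_i)/d_i with (m_0, d_0) = (0, 1). a_0 = floor(sqrt(1240)) = 35, since 35^2 = 1225 <= 1240 < 1296 = 36^2.
Iterate m_{i+1} = d_i*a_i - m_i, d_{i+1} = (1240 - m_{i+1}^2)/d_i, a_{i+1} = floor((a_0 + m_{i+1})/d_{i+1}):
  m_1 = 1*35 - 0 = 35, d_1 = (1240 - 35^2)/1 = 15/1 = 15, a_1 = floor((35 + 35)/15) = 4.
  m_2 = 15*4 - 35 = 25, d_2 = (1240 - 25^2)/15 = 615/15 = 41, a_2 = floor((35 + 25)/41) = 1.
  m_3 = 41*1 - 25 = 16, d_3 = (1240 - 16^2)/41 = 984/41 = 24, a_3 = floor((35 + 16)/24) = 2.
  m_4 = 24*2 - 16 = 32, d_4 = (1240 - 32^2)/24 = 216/24 = 9, a_4 = floor((35 + 32)/9) = 7.
  m_5 = 9*7 - 32 = 31, d_5 = (1240 - 31^2)/9 = 279/9 = 31, a_5 = floor((35 + 31)/31) = 2.
  m_6 = 31*2 - 31 = 31, d_6 = (1240 - 31^2)/31 = 279/31 = 9, a_6 = floor((35 + 31)/9) = 7.
  m_7 = 9*7 - 31 = 32, d_7 = (1240 - 32^2)/9 = 216/9 = 24, a_7 = floor((35 + 32)/24) = 2.
  m_8 = 24*2 - 32 = 16, d_8 = (1240 - 16^2)/24 = 984/24 = 41, a_8 = floor((35 + 16)/41) = 1.
  m_9 = 41*1 - 16 = 25, d_9 = (1240 - 25^2)/41 = 615/41 = 15, a_9 = floor((35 + 25)/15) = 4.
  m_10 = 15*4 - 25 = 35, d_10 = (1240 - 35^2)/15 = 15/15 = 1, a_10 = floor((35 + 35)/1) = 70.
  m_11 = 1*70 - 35 = 35, d_11 = (1240 - 35^2)/1 = 15/1 = 15: (m_11, d_11) = (m_1, d_1) = (35, 15), so from here the quotients repeat a_1, ..., a_10; the period length is 10.
Hence the expansion of sqrt(1240) is a_0 = 35 followed by the repeating block 4, 1, 2, 7, 2, 7, 2, 1, 4, 70 (period 10).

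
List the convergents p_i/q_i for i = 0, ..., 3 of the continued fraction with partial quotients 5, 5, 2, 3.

Using the convergent recurrence p_i = a_i*p_{i-1} + p_{i-2}, q_i = a_i*q_{i-1} + q_{i-2} with p_{-2}=0, p_{-1}=1, q_{-2}=1, q_{-1}=0:
  i=0: a_0=5, p_0 = 5*1 + 0 = 5, q_0 = 5*0 + 1 = 1.
  i=1: a_1=5, p_1 = 5*5 + 1 = 26, q_1 = 5*1 + 0 = 5.
  i=2: a_2=2, p_2 = 2*26 + 5 = 57, q_2 = 2*5 + 1 = 11.
  i=3: a_3=3, p_3 = 3*57 + 26 = 197, q_3 = 3*11 + 5 = 38.

5/1, 26/5, 57/11, 197/38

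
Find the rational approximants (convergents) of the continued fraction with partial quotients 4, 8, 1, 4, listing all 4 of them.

4/1, 33/8, 37/9, 181/44

Using the convergent recurrence p_i = a_i*p_{i-1} + p_{i-2}, q_i = a_i*q_{i-1} + q_{i-2} with p_{-2}=0, p_{-1}=1, q_{-2}=1, q_{-1}=0:
  i=0: a_0=4, p_0 = 4*1 + 0 = 4, q_0 = 4*0 + 1 = 1.
  i=1: a_1=8, p_1 = 8*4 + 1 = 33, q_1 = 8*1 + 0 = 8.
  i=2: a_2=1, p_2 = 1*33 + 4 = 37, q_2 = 1*8 + 1 = 9.
  i=3: a_3=4, p_3 = 4*37 + 33 = 181, q_3 = 4*9 + 8 = 44.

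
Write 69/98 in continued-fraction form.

[0; 1, 2, 2, 1, 1, 1, 3]

Run the Euclidean algorithm on 69 and 98; the successive quotients are the partial quotients a_0, a_1, ... (each step inverts the fractional part left over by the previous one):
  69 = 0*98 + 69, so a_0 = 0.
  98 = 1*69 + 29, so a_1 = 1.
  69 = 2*29 + 11, so a_2 = 2.
  29 = 2*11 + 7, so a_3 = 2.
  11 = 1*7 + 4, so a_4 = 1.
  7 = 1*4 + 3, so a_5 = 1.
  4 = 1*3 + 1, so a_6 = 1.
  3 = 3*1 + 0, so a_7 = 3.
The remainder reaches 0 after 8 divisions, so the expansion has 8 partial quotients, read off in order.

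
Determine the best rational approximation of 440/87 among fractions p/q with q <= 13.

66/13

Expand x = 440/87 as a continued fraction with the Euclidean algorithm:
  440 = 5*87 + 5, so a_0 = 5.
  87 = 17*5 + 2, so a_1 = 17.
  5 = 2*2 + 1, so a_2 = 2.
  2 = 2*1 + 0, so a_3 = 2.
so x = [5; 17, 2, 2].
Convergents (p_i = a_i*p_{i-1} + p_{i-2}, q_i = a_i*q_{i-1} + q_{i-2} with p_{-2}=0, p_{-1}=1, q_{-2}=1, q_{-1}=0), until the denominator exceeds 13:
  i=0: a_0=5, p_0 = 5*1 + 0 = 5, q_0 = 5*0 + 1 = 1.
  i=1: a_1=17, p_1 = 17*5 + 1 = 86, q_1 = 17*1 + 0 = 17.
q_1 = 17 > 13, so the last convergent with denominator <= 13 is p_0/q_0 = 5/1.
The closest fraction with denominator <= 13 is either p_0/q_0 or the intermediate fraction (k*p_0 + p_{-1})/(k*q_0 + q_{-1}) with the largest k >= 1 whose denominator stays <= 13; these approach x as k grows, and every other convergent or intermediate fraction in range is farther away.
Largest k: floor((13 - q_{-1})/q_0) = floor((13 - 0)/1) = 13 (using the seeds p_{-1} = 1, q_{-1} = 0).
That gives (13*5 + 1)/(13*1 + 0) = 66/13.
Compare the errors: |x - 5/1| = |440*1 - 5*87|/(87*1) = 5/87, and |x - 66/13| = |440*13 - 66*87|/(87*13) = 22/1131.
Cross-multiplying, 22*87 = 1914 < 5655 = 5*1131, so 22/1131 is smaller: the intermediate fraction 66/13 is closer to x than 5/1.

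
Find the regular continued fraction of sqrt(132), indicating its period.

[11; (2, 22)]

Write x_i = (sqrt(132) + m_i)/d_i with (m_0, d_0) = (0, 1). a_0 = floor(sqrt(132)) = 11, since 11^2 = 121 <= 132 < 144 = 12^2.
Iterate m_{i+1} = d_i*a_i - m_i, d_{i+1} = (132 - m_{i+1}^2)/d_i, a_{i+1} = floor((a_0 + m_{i+1})/d_{i+1}):
  m_1 = 1*11 - 0 = 11, d_1 = (132 - 11^2)/1 = 11/1 = 11, a_1 = floor((11 + 11)/11) = 2.
  m_2 = 11*2 - 11 = 11, d_2 = (132 - 11^2)/11 = 11/11 = 1, a_2 = floor((11 + 11)/1) = 22.
  m_3 = 1*22 - 11 = 11, d_3 = (132 - 11^2)/1 = 11/1 = 11: (m_3, d_3) = (m_1, d_1) = (11, 11), so from here the quotients repeat a_1, a_2; the period length is 2.
Hence the expansion of sqrt(132) is a_0 = 11 followed by the repeating block 2, 22 (period 2).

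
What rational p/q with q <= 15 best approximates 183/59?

31/10

Expand x = 183/59 as a continued fraction with the Euclidean algorithm:
  183 = 3*59 + 6, so a_0 = 3.
  59 = 9*6 + 5, so a_1 = 9.
  6 = 1*5 + 1, so a_2 = 1.
  5 = 5*1 + 0, so a_3 = 5.
so x = [3; 9, 1, 5].
Convergents (p_i = a_i*p_{i-1} + p_{i-2}, q_i = a_i*q_{i-1} + q_{i-2} with p_{-2}=0, p_{-1}=1, q_{-2}=1, q_{-1}=0), until the denominator exceeds 15:
  i=0: a_0=3, p_0 = 3*1 + 0 = 3, q_0 = 3*0 + 1 = 1.
  i=1: a_1=9, p_1 = 9*3 + 1 = 28, q_1 = 9*1 + 0 = 9.
  i=2: a_2=1, p_2 = 1*28 + 3 = 31, q_2 = 1*9 + 1 = 10.
  i=3: a_3=5, p_3 = 5*31 + 28 = 183, q_3 = 5*10 + 9 = 59.
q_3 = 59 > 15, so the last convergent with denominator <= 15 is p_2/q_2 = 31/10.
The closest fraction with denominator <= 15 is either p_2/q_2 or the intermediate fraction (k*p_2 + p_1)/(k*q_2 + q_1) with the largest k >= 1 whose denominator stays <= 15; these approach x as k grows, and every other convergent or intermediate fraction in range is farther away.
Largest k: floor((15 - q_1)/q_2) = floor((15 - 9)/10) = 0.
Since k = 0, no intermediate fraction beyond p_2/q_2 has denominator <= 15, so the convergent 31/10 is the closest (its error is |183*10 - 31*59|/(59*10) = 1/590).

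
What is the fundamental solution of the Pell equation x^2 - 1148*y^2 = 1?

(x, y) = (165887, 4896)

First expand sqrt(1148) as a continued fraction. With x_i = (sqrt(1148) + m_i)/d_i and (m_0, d_0) = (0, 1): a_0 = floor(sqrt(1148)) = 33, since 33^2 = 1089 <= 1148 < 1156 = 34^2.
Iterate m_{i+1} = d_i*a_i - m_i, d_{i+1} = (1148 - m_{i+1}^2)/d_i, a_{i+1} = floor((a_0 + m_{i+1})/d_{i+1}):
  m_1 = 1*33 - 0 = 33, d_1 = (1148 - 33^2)/1 = 59/1 = 59, a_1 = floor((33 + 33)/59) = 1.
  m_2 = 59*1 - 33 = 26, d_2 = (1148 - 26^2)/59 = 472/59 = 8, a_2 = floor((33 + 26)/8) = 7.
  m_3 = 8*7 - 26 = 30, d_3 = (1148 - 30^2)/8 = 248/8 = 31, a_3 = floor((33 + 30)/31) = 2.
  m_4 = 31*2 - 30 = 32, d_4 = (1148 - 32^2)/31 = 124/31 = 4, a_4 = floor((33 + 32)/4) = 16.
  m_5 = 4*16 - 32 = 32, d_5 = (1148 - 32^2)/4 = 124/4 = 31, a_5 = floor((33 + 32)/31) = 2.
  m_6 = 31*2 - 32 = 30, d_6 = (1148 - 30^2)/31 = 248/31 = 8, a_6 = floor((33 + 30)/8) = 7.
  m_7 = 8*7 - 30 = 26, d_7 = (1148 - 26^2)/8 = 472/8 = 59, a_7 = floor((33 + 26)/59) = 1.
  m_8 = 59*1 - 26 = 33, d_8 = (1148 - 33^2)/59 = 59/59 = 1, a_8 = floor((33 + 33)/1) = 66.
  m_9 = 1*66 - 33 = 33, d_9 = (1148 - 33^2)/1 = 59/1 = 59: (m_9, d_9) = (m_1, d_1) = (33, 59), so from here the quotients repeat a_1, ..., a_8; the period length is 8.
So sqrt(1148) = [33; (1, 7, 2, 16, 2, 7, 1, 66)] with period length k = 8.
k is even, so the fundamental solution of x^2 - 1148y^2 = 1 is (p_{k-1}, q_{k-1}) = (p_7, q_7); compute convergents through index 7.
Convergents (p_i = a_i*p_{i-1} + p_{i-2}, q_i = a_i*q_{i-1} + q_{i-2} with p_{-2}=0, p_{-1}=1, q_{-2}=1, q_{-1}=0):
  i=0: a_0=33, p_0 = 33*1 + 0 = 33, q_0 = 33*0 + 1 = 1.
  i=1: a_1=1, p_1 = 1*33 + 1 = 34, q_1 = 1*1 + 0 = 1.
  i=2: a_2=7, p_2 = 7*34 + 33 = 271, q_2 = 7*1 + 1 = 8.
  i=3: a_3=2, p_3 = 2*271 + 34 = 576, q_3 = 2*8 + 1 = 17.
  i=4: a_4=16, p_4 = 16*576 + 271 = 9487, q_4 = 16*17 + 8 = 280.
  i=5: a_5=2, p_5 = 2*9487 + 576 = 19550, q_5 = 2*280 + 17 = 577.
  i=6: a_6=7, p_6 = 7*19550 + 9487 = 146337, q_6 = 7*577 + 280 = 4319.
  i=7: a_7=1, p_7 = 1*146337 + 19550 = 165887, q_7 = 1*4319 + 577 = 4896.
Check: 165887^2 - 1148*4896^2 = 27518496769 - 27518496768 = 1, so (x, y) = (165887, 4896) solves the equation, and by the theorem it is the least positive solution.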